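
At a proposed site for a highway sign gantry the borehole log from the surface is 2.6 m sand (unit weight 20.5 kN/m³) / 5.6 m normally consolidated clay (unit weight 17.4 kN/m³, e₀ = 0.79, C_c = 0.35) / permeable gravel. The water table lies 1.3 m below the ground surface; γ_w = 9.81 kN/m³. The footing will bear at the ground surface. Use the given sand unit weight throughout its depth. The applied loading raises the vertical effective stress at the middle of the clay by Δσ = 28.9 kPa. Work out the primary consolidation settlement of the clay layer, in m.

S_c ≈ 0.182 m

Mid-depth of clay below the ground surface: z = 2.6 + 5.6/2 = 5.4 m.
Total vertical stress at mid-clay: σ_v = 20.5×2.6 + 17.4×2.8 = 102.02 kPa.
Pore pressure: u = 9.81×(5.4 − 1.3) = 40.221 kPa.
Initial effective stress: σ'_0 = σ_v − u = 102.02 − 40.221 = 61.799 kPa.
Final effective stress: σ'_f = σ'_0 + Δσ = 61.799 + 28.9 = 90.699 kPa.
Normally consolidated clay, so the full stress increment lies on the virgin compression line:
S_c = C_c·H/(1+e₀)·log₁₀(σ'_f/σ'_0) = 0.35×5.6/(1+0.79)×log₁₀(90.699/61.799)
    = 1.095 × 0.16662 = 0.1824 m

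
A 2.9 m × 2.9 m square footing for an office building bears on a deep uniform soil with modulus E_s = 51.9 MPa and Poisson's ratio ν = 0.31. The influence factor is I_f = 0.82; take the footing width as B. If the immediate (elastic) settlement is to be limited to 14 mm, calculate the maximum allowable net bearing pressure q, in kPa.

q ≈ 338 kPa

E_s = 51.9 MPa = 51900 kPa.
S_e = q·B·(1−ν²)/E_s · I_f  ⇒  q = S_e·E_s / (B·(1−ν²)·I_f).
q = 0.014 × 51900 / (2.9 × 0.9039 × 0.82) = 338 kPa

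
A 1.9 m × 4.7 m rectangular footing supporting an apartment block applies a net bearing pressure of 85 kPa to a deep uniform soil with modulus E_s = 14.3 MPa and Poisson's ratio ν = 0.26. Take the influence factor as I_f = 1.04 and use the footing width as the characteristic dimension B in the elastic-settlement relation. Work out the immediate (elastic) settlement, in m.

Immediate (elastic) settlement: S_e = q·B·(1−ν²)/E_s · I_f.
E_s = 14.3 MPa = 14300 kPa.
S_e = 85 × 1.9 × (1 − 0.26²) / 14300 × 1.04
    = 85 × 1.9 × 0.9324 / 14300 × 1.04
    = 0.01095 m

S_e ≈ 0.011 m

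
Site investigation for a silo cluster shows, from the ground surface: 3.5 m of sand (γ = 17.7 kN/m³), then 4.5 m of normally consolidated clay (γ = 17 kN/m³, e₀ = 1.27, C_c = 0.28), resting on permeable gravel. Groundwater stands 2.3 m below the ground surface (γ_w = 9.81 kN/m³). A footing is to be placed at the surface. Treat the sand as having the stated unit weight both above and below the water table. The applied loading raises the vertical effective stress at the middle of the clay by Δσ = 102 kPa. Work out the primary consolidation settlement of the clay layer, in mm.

S_c ≈ 224 mm

Mid-depth of clay below the ground surface: z = 3.5 + 4.5/2 = 5.75 m.
Total vertical stress at mid-clay: σ_v = 17.7×3.5 + 17×2.25 = 100.2 kPa.
Pore pressure: u = 9.81×(5.75 − 2.3) = 33.845 kPa.
Initial effective stress: σ'_0 = σ_v − u = 100.2 − 33.845 = 66.355 kPa.
Final effective stress: σ'_f = σ'_0 + Δσ = 66.355 + 102 = 168.36 kPa.
Normally consolidated clay, so the full stress increment lies on the virgin compression line:
S_c = C_c·H/(1+e₀)·log₁₀(σ'_f/σ'_0) = 0.28×4.5/(1+1.27)×log₁₀(168.36/66.355)
    = 0.55507 × 0.40437 = 0.2245 m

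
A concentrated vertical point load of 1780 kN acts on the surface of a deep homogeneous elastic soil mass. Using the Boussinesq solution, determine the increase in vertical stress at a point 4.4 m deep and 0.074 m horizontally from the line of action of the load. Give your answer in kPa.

Boussinesq vertical stress below a point load on an elastic half-space:
Δσ_z = 3P/(2πz²) · [1 + (r/z)²]^(−5/2)
r/z = 0.074/4.4 = 0.016818; [1+(r/z)²]^(−5/2) = 0.99929.
Δσ_z = 3×1780/(2π×4.4²) × 0.99929 = 43.899 × 0.99929 = 43.87 kPa

Δσ_z ≈ 43.9 kPa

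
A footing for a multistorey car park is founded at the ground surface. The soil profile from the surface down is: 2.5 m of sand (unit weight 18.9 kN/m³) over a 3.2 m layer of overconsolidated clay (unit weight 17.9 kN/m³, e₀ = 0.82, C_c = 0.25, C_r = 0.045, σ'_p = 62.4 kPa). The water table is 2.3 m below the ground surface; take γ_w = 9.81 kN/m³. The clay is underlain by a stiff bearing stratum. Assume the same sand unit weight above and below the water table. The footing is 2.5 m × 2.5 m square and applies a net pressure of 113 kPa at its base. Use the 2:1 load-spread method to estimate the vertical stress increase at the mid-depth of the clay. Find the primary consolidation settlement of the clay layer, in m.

Mid-depth of clay below the ground surface: z = 2.5 + 3.2/2 = 4.1 m.
Total vertical stress at mid-clay: σ_v = 18.9×2.5 + 17.9×1.6 = 75.89 kPa.
Pore pressure: u = 9.81×(4.1 − 2.3) = 17.658 kPa.
Initial effective stress: σ'_0 = σ_v − u = 75.89 − 17.658 = 58.232 kPa.
Stress increase at mid-clay by the 2:1 spreading method:
Δσ = qBL/((B+z)(L+z)) = 113×2.5×2.5/((2.5+4.1)(2.5+4.1)) = 16.213 kPa
Final effective stress: σ'_f = 58.232 + 16.213 = 74.445 kPa.
σ'_f = 74.445 > σ'_p = 62.4 kPa, so the stress path crosses the preconsolidation pressure — recompression up to σ'_p, then virgin compression beyond:
S_c = H/(1+e₀)·[C_r·log₁₀(σ'_p/σ'_0) + C_c·log₁₀(σ'_f/σ'_p)]
    = 3.2/1.82 × [0.045×log₁₀(62.4/58.232) + 0.25×log₁₀(74.445/62.4)]
    = 1.7582 × [0.001351 + 0.019163] = 0.03607 m

S_c ≈ 0.0361 m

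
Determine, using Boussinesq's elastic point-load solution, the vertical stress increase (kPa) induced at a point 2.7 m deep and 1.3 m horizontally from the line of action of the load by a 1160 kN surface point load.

Δσ_z ≈ 45.1 kPa

Boussinesq vertical stress below a point load on an elastic half-space:
Δσ_z = 3P/(2πz²) · [1 + (r/z)²]^(−5/2)
r/z = 1.3/2.7 = 0.48148; [1+(r/z)²]^(−5/2) = 0.59378.
Δσ_z = 3×1160/(2π×2.7²) × 0.59378 = 75.975 × 0.59378 = 45.11 kPa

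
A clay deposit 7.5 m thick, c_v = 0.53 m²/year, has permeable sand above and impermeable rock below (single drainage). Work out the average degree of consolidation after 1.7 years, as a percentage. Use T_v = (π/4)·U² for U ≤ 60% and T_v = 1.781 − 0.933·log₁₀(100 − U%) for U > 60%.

U ≈ 14.3 %

Drainage path length: H_d = H = 7.5 m (single drainage).
T_v = c_v·t/H_d² = 0.53×1.7/7.5² = 0.016018.
T_v = 0.016018 corresponds to the U ≤ 60% branch:
U = √(4T_v/π) = 0.1428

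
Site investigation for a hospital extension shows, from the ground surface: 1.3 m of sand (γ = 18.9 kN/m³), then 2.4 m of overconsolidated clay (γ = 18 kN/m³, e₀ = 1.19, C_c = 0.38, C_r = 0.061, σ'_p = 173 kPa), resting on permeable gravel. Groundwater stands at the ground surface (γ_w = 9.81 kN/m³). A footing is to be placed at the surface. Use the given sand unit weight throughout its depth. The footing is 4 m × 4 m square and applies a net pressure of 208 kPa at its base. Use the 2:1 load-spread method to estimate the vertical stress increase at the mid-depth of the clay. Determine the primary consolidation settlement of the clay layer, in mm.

Mid-depth of clay below the ground surface: z = 1.3 + 2.4/2 = 2.5 m.
Total vertical stress at mid-clay: σ_v = 18.9×1.3 + 18×1.2 = 46.17 kPa.
Pore pressure: u = 9.81×(2.5 − 0) = 24.525 kPa.
Initial effective stress: σ'_0 = σ_v − u = 46.17 − 24.525 = 21.645 kPa.
Stress increase at mid-clay by the 2:1 spreading method:
Δσ = qBL/((B+z)(L+z)) = 208×4×4/((4+2.5)(4+2.5)) = 78.769 kPa
Final effective stress: σ'_f = 21.645 + 78.769 = 100.41 kPa.
σ'_f = 100.41 ≤ σ'_p = 173 kPa, so the clay remains overconsolidated and only the recompression index applies:
S_c = C_r·H/(1+e₀)·log₁₀(σ'_f/σ'_0) = 0.061×2.4/2.19×log₁₀(100.41/21.645)
    = 0.06685 × 0.66642 = 0.04455 m

S_c ≈ 44.6 mm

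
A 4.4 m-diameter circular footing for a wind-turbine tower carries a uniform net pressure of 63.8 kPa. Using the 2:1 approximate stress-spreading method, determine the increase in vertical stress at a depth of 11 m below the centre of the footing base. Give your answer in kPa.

By the 2:1 method the load spreads at 1 horizontal : 2 vertical, so at depth z the loaded area has grown by z in each plan dimension:
Δσ ≈ qD²/(D+z)² = 63.8×4.4²/(4.4+11)² = 5.2082 kPa

Δσ_z ≈ 5.21 kPa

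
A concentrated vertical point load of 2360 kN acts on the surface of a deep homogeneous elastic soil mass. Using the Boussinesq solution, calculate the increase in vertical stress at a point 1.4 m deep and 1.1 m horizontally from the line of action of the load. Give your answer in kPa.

Boussinesq vertical stress below a point load on an elastic half-space:
Δσ_z = 3P/(2πz²) · [1 + (r/z)²]^(−5/2)
r/z = 1.1/1.4 = 0.78571; [1+(r/z)²]^(−5/2) = 0.3006.
Δσ_z = 3×2360/(2π×1.4²) × 0.3006 = 574.91 × 0.3006 = 172.8 kPa

Δσ_z ≈ 173 kPa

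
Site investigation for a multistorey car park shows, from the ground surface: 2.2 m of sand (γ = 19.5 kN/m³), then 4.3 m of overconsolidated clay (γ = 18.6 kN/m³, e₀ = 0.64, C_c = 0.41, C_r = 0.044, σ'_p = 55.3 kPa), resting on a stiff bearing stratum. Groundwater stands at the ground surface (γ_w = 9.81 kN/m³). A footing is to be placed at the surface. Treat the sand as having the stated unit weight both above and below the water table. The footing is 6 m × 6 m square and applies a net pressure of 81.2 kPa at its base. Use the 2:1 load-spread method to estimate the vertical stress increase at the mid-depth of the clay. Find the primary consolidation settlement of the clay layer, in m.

Mid-depth of clay below the ground surface: z = 2.2 + 4.3/2 = 4.35 m.
Total vertical stress at mid-clay: σ_v = 19.5×2.2 + 18.6×2.15 = 82.89 kPa.
Pore pressure: u = 9.81×(4.35 − 0) = 42.673 kPa.
Initial effective stress: σ'_0 = σ_v − u = 82.89 − 42.673 = 40.217 kPa.
Stress increase at mid-clay by the 2:1 spreading method:
Δσ = qBL/((B+z)(L+z)) = 81.2×6×6/((6+4.35)(6+4.35)) = 27.288 kPa
Final effective stress: σ'_f = 40.217 + 27.288 = 67.505 kPa.
σ'_f = 67.505 > σ'_p = 55.3 kPa, so the stress path crosses the preconsolidation pressure — recompression up to σ'_p, then virgin compression beyond:
S_c = H/(1+e₀)·[C_r·log₁₀(σ'_p/σ'_0) + C_c·log₁₀(σ'_f/σ'_p)]
    = 4.3/1.64 × [0.044×log₁₀(55.3/40.217) + 0.41×log₁₀(67.505/55.3)]
    = 2.622 × [0.0060859 + 0.03551] = 0.1091 m

S_c ≈ 0.109 m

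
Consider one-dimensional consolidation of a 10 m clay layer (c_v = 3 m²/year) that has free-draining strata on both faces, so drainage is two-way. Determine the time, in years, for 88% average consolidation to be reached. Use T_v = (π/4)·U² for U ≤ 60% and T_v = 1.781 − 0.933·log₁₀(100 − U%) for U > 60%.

t ≈ 6.45 years

Drainage path length: H_d = H/2 = 5 m (double drainage).
U > 60%: T_v = 1.781 − 0.933·log₁₀(100 − 88) = 0.77412.
t = T_v·H_d²/c_v = 0.77412×5²/3 = 6.451 years.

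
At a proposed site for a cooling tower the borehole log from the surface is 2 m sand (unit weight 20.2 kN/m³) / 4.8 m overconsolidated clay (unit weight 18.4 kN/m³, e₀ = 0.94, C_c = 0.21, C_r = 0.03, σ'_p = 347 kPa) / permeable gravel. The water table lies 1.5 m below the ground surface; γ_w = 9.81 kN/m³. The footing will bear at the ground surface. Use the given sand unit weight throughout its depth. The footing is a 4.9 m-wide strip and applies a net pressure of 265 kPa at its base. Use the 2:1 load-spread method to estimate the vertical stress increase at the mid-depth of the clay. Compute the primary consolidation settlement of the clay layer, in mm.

Mid-depth of clay below the ground surface: z = 2 + 4.8/2 = 4.4 m.
Total vertical stress at mid-clay: σ_v = 20.2×2 + 18.4×2.4 = 84.56 kPa.
Pore pressure: u = 9.81×(4.4 − 1.5) = 28.449 kPa.
Initial effective stress: σ'_0 = σ_v − u = 84.56 − 28.449 = 56.111 kPa.
Stress increase at mid-clay by the 2:1 spreading method:
Δσ = qB/(B+z) = 265×4.9/(4.9+4.4) = 139.62 kPa
Final effective stress: σ'_f = 56.111 + 139.62 = 195.73 kPa.
σ'_f = 195.73 ≤ σ'_p = 347 kPa, so the clay remains overconsolidated and only the recompression index applies:
S_c = C_r·H/(1+e₀)·log₁₀(σ'_f/σ'_0) = 0.03×4.8/1.94×log₁₀(195.73/56.111)
    = 0.074226 × 0.54261 = 0.04028 m

S_c ≈ 40.3 mm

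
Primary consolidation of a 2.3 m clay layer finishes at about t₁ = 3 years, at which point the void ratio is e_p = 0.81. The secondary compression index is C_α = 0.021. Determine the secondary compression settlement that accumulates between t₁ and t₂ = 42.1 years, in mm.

Secondary compression: S_s = C_α·H/(1+e_p)·log₁₀(t₂/t₁)
S_s = 0.021×2.3/(1+0.81)×log₁₀(42.1/3)
    = 0.02669 × 1.147 = 0.03061 m

S_s ≈ 30.6 mm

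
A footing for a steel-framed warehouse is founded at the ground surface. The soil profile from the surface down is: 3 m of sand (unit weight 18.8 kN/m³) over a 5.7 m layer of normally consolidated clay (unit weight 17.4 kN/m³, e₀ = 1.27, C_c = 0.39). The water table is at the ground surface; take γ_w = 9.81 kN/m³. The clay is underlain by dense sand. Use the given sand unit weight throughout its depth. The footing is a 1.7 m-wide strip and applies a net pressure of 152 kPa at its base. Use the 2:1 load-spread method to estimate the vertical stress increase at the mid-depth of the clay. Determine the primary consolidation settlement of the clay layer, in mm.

Mid-depth of clay below the ground surface: z = 3 + 5.7/2 = 5.85 m.
Total vertical stress at mid-clay: σ_v = 18.8×3 + 17.4×2.85 = 105.99 kPa.
Pore pressure: u = 9.81×(5.85 − 0) = 57.389 kPa.
Initial effective stress: σ'_0 = σ_v − u = 105.99 − 57.389 = 48.601 kPa.
Stress increase at mid-clay by the 2:1 spreading method:
Δσ = qB/(B+z) = 152×1.7/(1.7+5.85) = 34.225 kPa
Final effective stress: σ'_f = σ'_0 + Δσ = 48.601 + 34.225 = 82.826 kPa.
Normally consolidated clay, so the full stress increment lies on the virgin compression line:
S_c = C_c·H/(1+e₀)·log₁₀(σ'_f/σ'_0) = 0.39×5.7/(1+1.27)×log₁₀(82.826/48.601)
    = 0.9793 × 0.23152 = 0.2267 m

S_c ≈ 227 mm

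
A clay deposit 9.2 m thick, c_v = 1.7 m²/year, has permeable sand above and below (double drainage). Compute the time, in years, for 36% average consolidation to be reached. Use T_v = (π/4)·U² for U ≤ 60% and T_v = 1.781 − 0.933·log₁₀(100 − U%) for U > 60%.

t ≈ 1.27 years

Drainage path length: H_d = H/2 = 4.6 m (double drainage).
U ≤ 60%: T_v = (π/4)·U² = (π/4)×0.36² = 0.10179.
t = T_v·H_d²/c_v = 0.10179×4.6²/1.7 = 1.267 years.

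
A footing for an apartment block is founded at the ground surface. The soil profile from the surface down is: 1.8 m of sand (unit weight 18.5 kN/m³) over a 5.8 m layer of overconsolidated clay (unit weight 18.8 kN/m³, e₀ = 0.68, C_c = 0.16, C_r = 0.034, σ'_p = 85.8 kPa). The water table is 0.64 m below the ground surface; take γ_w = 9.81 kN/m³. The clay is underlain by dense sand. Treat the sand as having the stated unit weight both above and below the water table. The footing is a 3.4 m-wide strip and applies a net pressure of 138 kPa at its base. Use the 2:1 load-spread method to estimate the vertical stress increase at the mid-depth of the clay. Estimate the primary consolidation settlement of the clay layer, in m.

S_c ≈ 0.0802 m

Mid-depth of clay below the ground surface: z = 1.8 + 5.8/2 = 4.7 m.
Total vertical stress at mid-clay: σ_v = 18.5×1.8 + 18.8×2.9 = 87.82 kPa.
Pore pressure: u = 9.81×(4.7 − 0.64) = 39.829 kPa.
Initial effective stress: σ'_0 = σ_v − u = 87.82 − 39.829 = 47.991 kPa.
Stress increase at mid-clay by the 2:1 spreading method:
Δσ = qB/(B+z) = 138×3.4/(3.4+4.7) = 57.926 kPa
Final effective stress: σ'_f = 47.991 + 57.926 = 105.92 kPa.
σ'_f = 105.92 > σ'_p = 85.8 kPa, so the stress path crosses the preconsolidation pressure — recompression up to σ'_p, then virgin compression beyond:
S_c = H/(1+e₀)·[C_r·log₁₀(σ'_p/σ'_0) + C_c·log₁₀(σ'_f/σ'_p)]
    = 5.8/1.68 × [0.034×log₁₀(85.8/47.991) + 0.16×log₁₀(105.92/85.8)]
    = 3.4524 × [0.0085791 + 0.014639] = 0.08016 m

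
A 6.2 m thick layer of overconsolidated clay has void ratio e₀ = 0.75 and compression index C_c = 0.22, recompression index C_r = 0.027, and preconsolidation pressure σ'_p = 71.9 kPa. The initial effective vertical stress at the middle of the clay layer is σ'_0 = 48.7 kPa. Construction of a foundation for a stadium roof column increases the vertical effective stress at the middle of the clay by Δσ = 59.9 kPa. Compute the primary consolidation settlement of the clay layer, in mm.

Final effective stress: σ'_f = 48.7 + 59.9 = 108.6 kPa.
σ'_f = 108.6 > σ'_p = 71.9 kPa, so the stress path crosses the preconsolidation pressure — recompression up to σ'_p, then virgin compression beyond:
S_c = H/(1+e₀)·[C_r·log₁₀(σ'_p/σ'_0) + C_c·log₁₀(σ'_f/σ'_p)]
    = 6.2/1.75 × [0.027×log₁₀(71.9/48.7) + 0.22×log₁₀(108.6/71.9)]
    = 3.5429 × [0.0045684 + 0.039402] = 0.1558 m

S_c ≈ 156 mm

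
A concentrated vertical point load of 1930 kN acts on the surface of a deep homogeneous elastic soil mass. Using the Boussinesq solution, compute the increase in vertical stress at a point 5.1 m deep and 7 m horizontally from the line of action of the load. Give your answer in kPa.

Boussinesq vertical stress below a point load on an elastic half-space:
Δσ_z = 3P/(2πz²) · [1 + (r/z)²]^(−5/2)
r/z = 7/5.1 = 1.3725; [1+(r/z)²]^(−5/2) = 0.070803.
Δσ_z = 3×1930/(2π×5.1²) × 0.070803 = 35.429 × 0.070803 = 2.508 kPa

Δσ_z ≈ 2.51 kPa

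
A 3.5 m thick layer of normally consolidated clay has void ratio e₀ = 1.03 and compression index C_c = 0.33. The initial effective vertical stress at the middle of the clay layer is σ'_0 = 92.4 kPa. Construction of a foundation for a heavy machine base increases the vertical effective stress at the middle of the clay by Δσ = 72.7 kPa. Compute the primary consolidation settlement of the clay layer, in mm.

S_c ≈ 143 mm

Final effective stress: σ'_f = σ'_0 + Δσ = 92.4 + 72.7 = 165.1 kPa.
Normally consolidated clay, so the full stress increment lies on the virgin compression line:
S_c = C_c·H/(1+e₀)·log₁₀(σ'_f/σ'_0) = 0.33×3.5/(1+1.03)×log₁₀(165.1/92.4)
    = 0.56897 × 0.25208 = 0.1434 m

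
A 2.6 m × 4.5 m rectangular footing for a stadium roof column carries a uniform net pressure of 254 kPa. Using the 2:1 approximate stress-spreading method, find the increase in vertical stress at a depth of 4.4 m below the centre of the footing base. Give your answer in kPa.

Δσ_z ≈ 47.7 kPa

By the 2:1 method the load spreads at 1 horizontal : 2 vertical, so at depth z the loaded area has grown by z in each plan dimension:
Δσ = qBL/((B+z)(L+z)) = 254×2.6×4.5/((2.6+4.4)(4.5+4.4)) = 47.701 kPa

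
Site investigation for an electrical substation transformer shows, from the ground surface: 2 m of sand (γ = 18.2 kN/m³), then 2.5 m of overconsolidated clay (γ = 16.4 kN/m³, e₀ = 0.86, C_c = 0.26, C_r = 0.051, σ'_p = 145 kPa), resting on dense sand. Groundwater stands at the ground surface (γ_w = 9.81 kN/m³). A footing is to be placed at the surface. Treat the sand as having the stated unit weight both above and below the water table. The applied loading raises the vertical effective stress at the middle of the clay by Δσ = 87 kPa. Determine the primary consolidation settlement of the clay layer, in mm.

S_c ≈ 44.6 mm

Mid-depth of clay below the ground surface: z = 2 + 2.5/2 = 3.25 m.
Total vertical stress at mid-clay: σ_v = 18.2×2 + 16.4×1.25 = 56.9 kPa.
Pore pressure: u = 9.81×(3.25 − 0) = 31.883 kPa.
Initial effective stress: σ'_0 = σ_v − u = 56.9 − 31.883 = 25.017 kPa.
Final effective stress: σ'_f = 25.017 + 87 = 112.02 kPa.
σ'_f = 112.02 ≤ σ'_p = 145 kPa, so the clay remains overconsolidated and only the recompression index applies:
S_c = C_r·H/(1+e₀)·log₁₀(σ'_f/σ'_0) = 0.051×2.5/1.86×log₁₀(112.02/25.017)
    = 0.068549 × 0.65106 = 0.04463 m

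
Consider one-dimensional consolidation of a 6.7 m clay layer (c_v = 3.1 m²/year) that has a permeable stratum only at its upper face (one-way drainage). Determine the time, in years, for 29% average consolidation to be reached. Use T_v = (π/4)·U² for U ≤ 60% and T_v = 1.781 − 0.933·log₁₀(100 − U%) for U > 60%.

t ≈ 0.956 years

Drainage path length: H_d = H = 6.7 m (single drainage).
U ≤ 60%: T_v = (π/4)·U² = (π/4)×0.29² = 0.066052.
t = T_v·H_d²/c_v = 0.066052×6.7²/3.1 = 0.9565 years.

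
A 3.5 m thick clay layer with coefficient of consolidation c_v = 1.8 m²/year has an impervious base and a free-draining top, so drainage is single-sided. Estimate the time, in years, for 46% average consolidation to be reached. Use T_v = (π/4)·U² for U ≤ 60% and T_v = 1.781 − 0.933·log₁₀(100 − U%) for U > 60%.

t ≈ 1.13 years

Drainage path length: H_d = H = 3.5 m (single drainage).
U ≤ 60%: T_v = (π/4)·U² = (π/4)×0.46² = 0.16619.
t = T_v·H_d²/c_v = 0.16619×3.5²/1.8 = 1.131 years.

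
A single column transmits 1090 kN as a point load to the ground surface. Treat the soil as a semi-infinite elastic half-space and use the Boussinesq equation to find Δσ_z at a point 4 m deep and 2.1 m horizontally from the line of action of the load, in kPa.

Boussinesq vertical stress below a point load on an elastic half-space:
Δσ_z = 3P/(2πz²) · [1 + (r/z)²]^(−5/2)
r/z = 2.1/4 = 0.525; [1+(r/z)²]^(−5/2) = 0.54412.
Δσ_z = 3×1090/(2π×4²) × 0.54412 = 32.527 × 0.54412 = 17.7 kPa

Δσ_z ≈ 17.7 kPa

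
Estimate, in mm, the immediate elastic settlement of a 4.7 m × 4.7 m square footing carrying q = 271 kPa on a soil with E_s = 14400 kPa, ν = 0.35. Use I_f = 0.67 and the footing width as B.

Immediate (elastic) settlement: S_e = q·B·(1−ν²)/E_s · I_f.
S_e = 271 × 4.7 × (1 − 0.35²) / 14400 × 0.67
    = 271 × 4.7 × 0.8775 / 14400 × 0.67
    = 0.052 m = 52 mm

S_e ≈ 52 mm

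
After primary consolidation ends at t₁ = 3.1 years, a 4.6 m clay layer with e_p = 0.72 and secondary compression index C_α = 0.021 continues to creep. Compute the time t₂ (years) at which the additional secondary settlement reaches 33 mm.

S_s = C_α·H/(1+e_p)·log₁₀(t₂/t₁) ⇒ log₁₀(t₂/t₁) = S_s·(1+e_p)/(C_α·H).
log₁₀(t₂/t₁) = 0.033 × (1+0.72) / (0.021×4.6) = 0.5876
t₂ = t₁ × 10^0.5876 = 3.1 × 3.869 = 11.99 years

t₂ ≈ 12 years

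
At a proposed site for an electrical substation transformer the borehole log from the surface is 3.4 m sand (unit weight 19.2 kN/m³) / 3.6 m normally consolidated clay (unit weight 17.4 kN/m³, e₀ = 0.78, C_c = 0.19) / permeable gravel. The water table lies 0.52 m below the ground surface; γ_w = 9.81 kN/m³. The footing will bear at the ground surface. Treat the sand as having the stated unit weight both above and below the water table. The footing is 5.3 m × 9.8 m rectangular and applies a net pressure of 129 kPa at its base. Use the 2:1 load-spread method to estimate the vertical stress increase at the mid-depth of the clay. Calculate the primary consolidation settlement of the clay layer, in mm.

S_c ≈ 102 mm

Mid-depth of clay below the ground surface: z = 3.4 + 3.6/2 = 5.2 m.
Total vertical stress at mid-clay: σ_v = 19.2×3.4 + 17.4×1.8 = 96.6 kPa.
Pore pressure: u = 9.81×(5.2 − 0.52) = 45.911 kPa.
Initial effective stress: σ'_0 = σ_v − u = 96.6 − 45.911 = 50.689 kPa.
Stress increase at mid-clay by the 2:1 spreading method:
Δσ = qBL/((B+z)(L+z)) = 129×5.3×9.8/((5.3+5.2)(9.8+5.2)) = 42.541 kPa
Final effective stress: σ'_f = σ'_0 + Δσ = 50.689 + 42.541 = 93.23 kPa.
Normally consolidated clay, so the full stress increment lies on the virgin compression line:
S_c = C_c·H/(1+e₀)·log₁₀(σ'_f/σ'_0) = 0.19×3.6/(1+0.78)×log₁₀(93.23/50.689)
    = 0.38427 × 0.26464 = 0.1017 m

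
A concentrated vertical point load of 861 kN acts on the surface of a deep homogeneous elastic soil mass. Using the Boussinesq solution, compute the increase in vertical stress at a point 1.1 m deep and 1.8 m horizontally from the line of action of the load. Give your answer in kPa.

Δσ_z ≈ 13.1 kPa

Boussinesq vertical stress below a point load on an elastic half-space:
Δσ_z = 3P/(2πz²) · [1 + (r/z)²]^(−5/2)
r/z = 1.8/1.1 = 1.6364; [1+(r/z)²]^(−5/2) = 0.038553.
Δσ_z = 3×861/(2π×1.1²) × 0.038553 = 339.75 × 0.038553 = 13.1 kPa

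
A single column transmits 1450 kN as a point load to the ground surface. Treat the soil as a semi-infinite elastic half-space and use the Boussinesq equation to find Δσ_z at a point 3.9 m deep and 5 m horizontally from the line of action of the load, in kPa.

Boussinesq vertical stress below a point load on an elastic half-space:
Δσ_z = 3P/(2πz²) · [1 + (r/z)²]^(−5/2)
r/z = 5/3.9 = 1.2821; [1+(r/z)²]^(−5/2) = 0.088001.
Δσ_z = 3×1450/(2π×3.9²) × 0.088001 = 45.518 × 0.088001 = 4.006 kPa

Δσ_z ≈ 4.01 kPa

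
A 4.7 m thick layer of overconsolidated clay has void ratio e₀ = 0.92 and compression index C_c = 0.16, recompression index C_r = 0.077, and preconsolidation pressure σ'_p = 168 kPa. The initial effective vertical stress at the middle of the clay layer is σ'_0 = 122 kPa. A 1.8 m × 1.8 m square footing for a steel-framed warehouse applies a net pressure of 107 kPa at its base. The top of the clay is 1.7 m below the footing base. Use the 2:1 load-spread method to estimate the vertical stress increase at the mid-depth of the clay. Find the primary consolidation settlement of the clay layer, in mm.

S_c ≈ 6.53 mm

Mid-depth of clay below the footing base: z = 1.7 + 4.7/2 = 4.05 m.
Stress increase at mid-clay by the 2:1 spreading method:
Δσ = qBL/((B+z)(L+z)) = 107×1.8×1.8/((1.8+4.05)(1.8+4.05)) = 10.13 kPa
Final effective stress: σ'_f = 122 + 10.13 = 132.13 kPa.
σ'_f = 132.13 ≤ σ'_p = 168 kPa, so the clay remains overconsolidated and only the recompression index applies:
S_c = C_r·H/(1+e₀)·log₁₀(σ'_f/σ'_0) = 0.077×4.7/1.92×log₁₀(132.13/122)
    = 0.18849 × 0.034642 = 0.00653 m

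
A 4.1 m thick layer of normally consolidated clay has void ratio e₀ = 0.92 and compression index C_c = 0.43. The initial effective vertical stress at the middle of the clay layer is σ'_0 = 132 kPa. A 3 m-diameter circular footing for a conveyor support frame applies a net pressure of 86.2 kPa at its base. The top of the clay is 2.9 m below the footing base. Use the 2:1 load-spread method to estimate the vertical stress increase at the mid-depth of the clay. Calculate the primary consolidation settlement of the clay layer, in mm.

Mid-depth of clay below the footing base: z = 2.9 + 4.1/2 = 4.95 m.
Stress increase at mid-clay by the 2:1 spreading method:
Δσ ≈ qD²/(D+z)² = 86.2×3²/(3+4.95)² = 12.275 kPa
Final effective stress: σ'_f = σ'_0 + Δσ = 132 + 12.275 = 144.28 kPa.
Normally consolidated clay, so the full stress increment lies on the virgin compression line:
S_c = C_c·H/(1+e₀)·log₁₀(σ'_f/σ'_0) = 0.43×4.1/(1+0.92)×log₁₀(144.28/132)
    = 0.91823 × 0.038632 = 0.03547 m

S_c ≈ 35.5 mm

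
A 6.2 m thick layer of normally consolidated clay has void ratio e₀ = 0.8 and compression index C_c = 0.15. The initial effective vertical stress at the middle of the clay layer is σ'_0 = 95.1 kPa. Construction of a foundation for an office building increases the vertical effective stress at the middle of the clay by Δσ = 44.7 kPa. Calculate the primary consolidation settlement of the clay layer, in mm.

Final effective stress: σ'_f = σ'_0 + Δσ = 95.1 + 44.7 = 139.8 kPa.
Normally consolidated clay, so the full stress increment lies on the virgin compression line:
S_c = C_c·H/(1+e₀)·log₁₀(σ'_f/σ'_0) = 0.15×6.2/(1+0.8)×log₁₀(139.8/95.1)
    = 0.51667 × 0.16733 = 0.08645 m

S_c ≈ 86.5 mm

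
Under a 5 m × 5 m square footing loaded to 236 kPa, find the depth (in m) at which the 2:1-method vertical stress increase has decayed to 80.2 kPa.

z ≈ 3.58 m

2:1 spreading — at depth z the loaded area has grown by z in each plan dimension:
qB²/(B+z)² = Δσ_z ⇒ z = B(√(q/Δσ_z) − 1) = 5×(√(236/80.2) − 1) = 3.577 m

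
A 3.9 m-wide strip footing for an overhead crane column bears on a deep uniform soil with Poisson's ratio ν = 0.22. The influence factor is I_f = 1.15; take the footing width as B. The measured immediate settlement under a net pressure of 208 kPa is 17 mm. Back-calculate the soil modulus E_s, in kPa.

S_e = q·B·(1−ν²)/E_s · I_f  ⇒  E_s = q·B·(1−ν²)·I_f / S_e.
E_s = 208 × 3.9 × 0.9516 × 1.15 / 0.017 = 52220 kPa

E_s ≈ 52200 kPa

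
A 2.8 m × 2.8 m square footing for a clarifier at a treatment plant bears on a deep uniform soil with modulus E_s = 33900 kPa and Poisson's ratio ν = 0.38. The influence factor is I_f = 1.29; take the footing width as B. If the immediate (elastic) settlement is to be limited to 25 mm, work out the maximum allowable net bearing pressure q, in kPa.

S_e = q·B·(1−ν²)/E_s · I_f  ⇒  q = S_e·E_s / (B·(1−ν²)·I_f).
q = 0.025 × 33900 / (2.8 × 0.8556 × 1.29) = 274.2 kPa

q ≈ 274 kPa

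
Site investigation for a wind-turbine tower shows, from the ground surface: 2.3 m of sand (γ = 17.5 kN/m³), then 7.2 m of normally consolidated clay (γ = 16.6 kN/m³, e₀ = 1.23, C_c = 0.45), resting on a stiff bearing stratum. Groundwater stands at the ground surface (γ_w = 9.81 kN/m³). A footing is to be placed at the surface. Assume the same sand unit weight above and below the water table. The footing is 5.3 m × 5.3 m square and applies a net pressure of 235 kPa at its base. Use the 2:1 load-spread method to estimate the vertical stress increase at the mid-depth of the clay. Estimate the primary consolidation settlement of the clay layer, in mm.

S_c ≈ 511 mm

Mid-depth of clay below the ground surface: z = 2.3 + 7.2/2 = 5.9 m.
Total vertical stress at mid-clay: σ_v = 17.5×2.3 + 16.6×3.6 = 100.01 kPa.
Pore pressure: u = 9.81×(5.9 − 0) = 57.879 kPa.
Initial effective stress: σ'_0 = σ_v − u = 100.01 − 57.879 = 42.131 kPa.
Stress increase at mid-clay by the 2:1 spreading method:
Δσ = qBL/((B+z)(L+z)) = 235×5.3×5.3/((5.3+5.9)(5.3+5.9)) = 52.624 kPa
Final effective stress: σ'_f = σ'_0 + Δσ = 42.131 + 52.624 = 94.755 kPa.
Normally consolidated clay, so the full stress increment lies on the virgin compression line:
S_c = C_c·H/(1+e₀)·log₁₀(σ'_f/σ'_0) = 0.45×7.2/(1+1.23)×log₁₀(94.755/42.131)
    = 1.4529 × 0.352 = 0.5114 m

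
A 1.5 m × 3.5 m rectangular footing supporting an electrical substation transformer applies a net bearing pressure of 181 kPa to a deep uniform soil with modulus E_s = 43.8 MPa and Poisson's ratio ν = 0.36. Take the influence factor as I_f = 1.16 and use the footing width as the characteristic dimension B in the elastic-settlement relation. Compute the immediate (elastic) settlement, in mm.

S_e ≈ 6.26 mm

Immediate (elastic) settlement: S_e = q·B·(1−ν²)/E_s · I_f.
E_s = 43.8 MPa = 43800 kPa.
S_e = 181 × 1.5 × (1 − 0.36²) / 43800 × 1.16
    = 181 × 1.5 × 0.8704 / 43800 × 1.16
    = 0.006259 m = 6.259 mm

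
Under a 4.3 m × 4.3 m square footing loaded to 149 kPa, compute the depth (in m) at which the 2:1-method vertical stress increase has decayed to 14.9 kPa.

z ≈ 9.3 m

2:1 spreading — at depth z the loaded area has grown by z in each plan dimension:
qB²/(B+z)² = Δσ_z ⇒ z = B(√(q/Δσ_z) − 1) = 4.3×(√(149/14.9) − 1) = 9.298 m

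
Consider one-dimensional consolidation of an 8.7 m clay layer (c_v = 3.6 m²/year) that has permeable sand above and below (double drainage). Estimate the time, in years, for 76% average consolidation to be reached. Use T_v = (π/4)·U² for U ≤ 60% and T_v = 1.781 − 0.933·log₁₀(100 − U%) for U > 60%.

t ≈ 2.59 years

Drainage path length: H_d = H/2 = 4.35 m (double drainage).
U > 60%: T_v = 1.781 − 0.933·log₁₀(100 − 76) = 0.49326.
t = T_v·H_d²/c_v = 0.49326×4.35²/3.6 = 2.593 years.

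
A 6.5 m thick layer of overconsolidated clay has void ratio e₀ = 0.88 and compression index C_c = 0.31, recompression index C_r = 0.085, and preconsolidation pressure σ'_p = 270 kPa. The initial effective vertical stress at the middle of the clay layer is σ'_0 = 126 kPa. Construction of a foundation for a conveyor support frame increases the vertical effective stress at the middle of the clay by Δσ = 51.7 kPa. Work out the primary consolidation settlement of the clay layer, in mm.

Final effective stress: σ'_f = 126 + 51.7 = 177.7 kPa.
σ'_f = 177.7 ≤ σ'_p = 270 kPa, so the clay remains overconsolidated and only the recompression index applies:
S_c = C_r·H/(1+e₀)·log₁₀(σ'_f/σ'_0) = 0.085×6.5/1.88×log₁₀(177.7/126)
    = 0.29388 × 0.14932 = 0.04388 m

S_c ≈ 43.9 mm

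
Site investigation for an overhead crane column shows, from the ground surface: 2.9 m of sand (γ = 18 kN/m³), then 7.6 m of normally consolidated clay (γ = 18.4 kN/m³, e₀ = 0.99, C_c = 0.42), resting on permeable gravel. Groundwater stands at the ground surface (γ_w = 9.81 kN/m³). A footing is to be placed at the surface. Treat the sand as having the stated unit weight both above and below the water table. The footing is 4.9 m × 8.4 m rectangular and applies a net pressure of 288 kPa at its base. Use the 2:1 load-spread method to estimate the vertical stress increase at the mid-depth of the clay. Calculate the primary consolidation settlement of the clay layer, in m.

Mid-depth of clay below the ground surface: z = 2.9 + 7.6/2 = 6.7 m.
Total vertical stress at mid-clay: σ_v = 18×2.9 + 18.4×3.8 = 122.12 kPa.
Pore pressure: u = 9.81×(6.7 − 0) = 65.727 kPa.
Initial effective stress: σ'_0 = σ_v − u = 122.12 − 65.727 = 56.393 kPa.
Stress increase at mid-clay by the 2:1 spreading method:
Δσ = qBL/((B+z)(L+z)) = 288×4.9×8.4/((4.9+6.7)(8.4+6.7)) = 67.676 kPa
Final effective stress: σ'_f = σ'_0 + Δσ = 56.393 + 67.676 = 124.07 kPa.
Normally consolidated clay, so the full stress increment lies on the virgin compression line:
S_c = C_c·H/(1+e₀)·log₁₀(σ'_f/σ'_0) = 0.42×7.6/(1+0.99)×log₁₀(124.07/56.393)
    = 1.604 × 0.34244 = 0.5493 m

S_c ≈ 0.549 m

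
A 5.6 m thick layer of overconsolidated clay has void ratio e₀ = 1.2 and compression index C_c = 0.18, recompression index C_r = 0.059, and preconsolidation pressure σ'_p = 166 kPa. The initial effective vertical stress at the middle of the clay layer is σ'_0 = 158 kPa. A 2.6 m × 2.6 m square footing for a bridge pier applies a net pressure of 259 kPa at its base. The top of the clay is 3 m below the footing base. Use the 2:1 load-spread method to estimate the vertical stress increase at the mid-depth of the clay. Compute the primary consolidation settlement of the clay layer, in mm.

S_c ≈ 22.4 mm

Mid-depth of clay below the footing base: z = 3 + 5.6/2 = 5.8 m.
Stress increase at mid-clay by the 2:1 spreading method:
Δσ = qBL/((B+z)(L+z)) = 259×2.6×2.6/((2.6+5.8)(2.6+5.8)) = 24.813 kPa
Final effective stress: σ'_f = 158 + 24.813 = 182.81 kPa.
σ'_f = 182.81 > σ'_p = 166 kPa, so the stress path crosses the preconsolidation pressure — recompression up to σ'_p, then virgin compression beyond:
S_c = H/(1+e₀)·[C_r·log₁₀(σ'_p/σ'_0) + C_c·log₁₀(σ'_f/σ'_p)]
    = 5.6/2.2 × [0.059×log₁₀(166/158) + 0.18×log₁₀(182.81/166)]
    = 2.5455 × [0.0012656 + 0.0075405] = 0.02242 m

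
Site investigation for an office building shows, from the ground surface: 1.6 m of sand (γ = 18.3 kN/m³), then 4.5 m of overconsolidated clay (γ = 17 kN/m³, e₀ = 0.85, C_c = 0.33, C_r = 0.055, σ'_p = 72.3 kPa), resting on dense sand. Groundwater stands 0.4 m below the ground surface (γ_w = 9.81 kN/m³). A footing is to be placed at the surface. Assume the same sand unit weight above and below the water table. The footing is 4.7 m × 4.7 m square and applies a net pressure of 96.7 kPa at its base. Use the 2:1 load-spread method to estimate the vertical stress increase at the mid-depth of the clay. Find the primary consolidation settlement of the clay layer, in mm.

S_c ≈ 36.3 mm

Mid-depth of clay below the ground surface: z = 1.6 + 4.5/2 = 3.85 m.
Total vertical stress at mid-clay: σ_v = 18.3×1.6 + 17×2.25 = 67.53 kPa.
Pore pressure: u = 9.81×(3.85 − 0.4) = 33.845 kPa.
Initial effective stress: σ'_0 = σ_v − u = 67.53 − 33.845 = 33.685 kPa.
Stress increase at mid-clay by the 2:1 spreading method:
Δσ = qBL/((B+z)(L+z)) = 96.7×4.7×4.7/((4.7+3.85)(4.7+3.85)) = 29.221 kPa
Final effective stress: σ'_f = 33.685 + 29.221 = 62.906 kPa.
σ'_f = 62.906 ≤ σ'_p = 72.3 kPa, so the clay remains overconsolidated and only the recompression index applies:
S_c = C_r·H/(1+e₀)·log₁₀(σ'_f/σ'_0) = 0.055×4.5/1.85×log₁₀(62.906/33.685)
    = 0.13378 × 0.27126 = 0.03629 m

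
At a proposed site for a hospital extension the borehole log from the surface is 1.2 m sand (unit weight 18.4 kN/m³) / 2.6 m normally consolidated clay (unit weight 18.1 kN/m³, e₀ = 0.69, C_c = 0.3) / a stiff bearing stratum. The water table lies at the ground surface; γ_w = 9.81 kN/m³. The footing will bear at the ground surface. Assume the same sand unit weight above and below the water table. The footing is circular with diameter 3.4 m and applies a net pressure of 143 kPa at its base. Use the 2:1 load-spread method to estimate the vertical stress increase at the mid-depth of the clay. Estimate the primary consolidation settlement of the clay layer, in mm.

Mid-depth of clay below the ground surface: z = 1.2 + 2.6/2 = 2.5 m.
Total vertical stress at mid-clay: σ_v = 18.4×1.2 + 18.1×1.3 = 45.61 kPa.
Pore pressure: u = 9.81×(2.5 − 0) = 24.525 kPa.
Initial effective stress: σ'_0 = σ_v − u = 45.61 − 24.525 = 21.085 kPa.
Stress increase at mid-clay by the 2:1 spreading method:
Δσ ≈ qD²/(D+z)² = 143×3.4²/(3.4+2.5)² = 47.489 kPa
Final effective stress: σ'_f = σ'_0 + Δσ = 21.085 + 47.489 = 68.574 kPa.
Normally consolidated clay, so the full stress increment lies on the virgin compression line:
S_c = C_c·H/(1+e₀)·log₁₀(σ'_f/σ'_0) = 0.3×2.6/(1+0.69)×log₁₀(68.574/21.085)
    = 0.46154 × 0.51219 = 0.2364 m

S_c ≈ 236 mm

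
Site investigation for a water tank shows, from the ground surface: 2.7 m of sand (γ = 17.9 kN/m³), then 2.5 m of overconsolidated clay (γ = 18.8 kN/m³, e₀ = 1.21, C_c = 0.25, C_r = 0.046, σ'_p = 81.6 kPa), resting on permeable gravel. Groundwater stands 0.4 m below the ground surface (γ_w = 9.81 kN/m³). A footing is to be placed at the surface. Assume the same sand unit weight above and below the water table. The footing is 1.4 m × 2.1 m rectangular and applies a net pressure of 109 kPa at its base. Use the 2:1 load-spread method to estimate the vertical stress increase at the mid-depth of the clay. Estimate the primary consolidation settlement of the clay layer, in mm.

S_c ≈ 5.36 mm

Mid-depth of clay below the ground surface: z = 2.7 + 2.5/2 = 3.95 m.
Total vertical stress at mid-clay: σ_v = 17.9×2.7 + 18.8×1.25 = 71.83 kPa.
Pore pressure: u = 9.81×(3.95 − 0.4) = 34.825 kPa.
Initial effective stress: σ'_0 = σ_v − u = 71.83 − 34.825 = 37.005 kPa.
Stress increase at mid-clay by the 2:1 spreading method:
Δσ = qBL/((B+z)(L+z)) = 109×1.4×2.1/((1.4+3.95)(2.1+3.95)) = 9.9007 kPa
Final effective stress: σ'_f = 37.005 + 9.9007 = 46.906 kPa.
σ'_f = 46.906 ≤ σ'_p = 81.6 kPa, so the clay remains overconsolidated and only the recompression index applies:
S_c = C_r·H/(1+e₀)·log₁₀(σ'_f/σ'_0) = 0.046×2.5/2.21×log₁₀(46.906/37.005)
    = 0.052035 × 0.10297 = 0.005358 m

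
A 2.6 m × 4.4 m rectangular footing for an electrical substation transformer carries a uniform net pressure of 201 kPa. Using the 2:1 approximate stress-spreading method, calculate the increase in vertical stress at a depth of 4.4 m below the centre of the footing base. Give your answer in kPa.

By the 2:1 method the load spreads at 1 horizontal : 2 vertical, so at depth z the loaded area has grown by z in each plan dimension:
Δσ = qBL/((B+z)(L+z)) = 201×2.6×4.4/((2.6+4.4)(4.4+4.4)) = 37.329 kPa

Δσ_z ≈ 37.3 kPa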